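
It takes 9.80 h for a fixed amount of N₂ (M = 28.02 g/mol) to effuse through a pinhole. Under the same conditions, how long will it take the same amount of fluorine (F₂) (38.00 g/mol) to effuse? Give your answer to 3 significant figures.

Using Graham's law: t_F₂/t_N₂ = √(M_F₂/M_N₂) = √(38.00/28.02) = √1.356 = 1.165.
So the time for F₂ is 9.80 × 1.165 = 11.4 h.

11.4 h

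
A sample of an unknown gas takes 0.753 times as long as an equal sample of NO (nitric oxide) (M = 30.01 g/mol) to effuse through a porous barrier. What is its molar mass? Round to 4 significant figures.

17.02 g/mol

From Graham's law, t_X/t_NO = √(M_X/M_NO).
0.753 = √(M_X/30.01)
M_X = 30.01 × 0.753² = 30.01 × 0.5670 = 17.02 g/mol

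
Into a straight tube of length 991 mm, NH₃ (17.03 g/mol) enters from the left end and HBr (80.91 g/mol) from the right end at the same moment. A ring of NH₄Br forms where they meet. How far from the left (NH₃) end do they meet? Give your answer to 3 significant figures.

679 mm

Graham's law gives d_NH₃/d_HBr = rate_NH₃/rate_HBr = √(M_HBr/M_NH₃) = √(80.91/17.03) = 2.180.
With d_NH₃ + d_HBr = 991 mm, d_HBr = 991/(1 + 2.180) = 311.7 mm.
d_NH₃ = 991 − 311.7 = 679 mm.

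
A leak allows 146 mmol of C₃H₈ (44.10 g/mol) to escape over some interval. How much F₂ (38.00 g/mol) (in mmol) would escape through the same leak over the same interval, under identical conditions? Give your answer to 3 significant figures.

157 mmol

From Graham's law, rate_F₂/rate_C₃H₈ = √(M_C₃H₈/M_F₂) = √(44.10/38.00) = √1.161 = 1.077.
So the amount for F₂ is 146 × 1.077 = 157 mmol.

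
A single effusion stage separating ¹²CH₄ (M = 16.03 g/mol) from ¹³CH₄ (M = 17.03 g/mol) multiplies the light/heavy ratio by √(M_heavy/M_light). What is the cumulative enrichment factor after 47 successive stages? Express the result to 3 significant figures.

4.15

After 47 stages the ratio has grown by (√(17.03/16.03))^47 = (17.03/16.03)^(47/2).
= 1.06238^(47/2) = 4.15.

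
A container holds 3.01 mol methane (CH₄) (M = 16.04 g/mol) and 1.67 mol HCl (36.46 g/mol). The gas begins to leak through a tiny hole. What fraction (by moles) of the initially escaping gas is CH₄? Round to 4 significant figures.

0.7310

Rate_i ∝ x_i/√M_i (Graham's law weighted by mole fraction), so the effusate composition follows n_i/√M_i.
x_CH₄(eff) = (n_CH₄/√M_CH₄) / (n_CH₄/√M_CH₄ + n_HCl/√M_HCl)
= (3.01/√16.04) / (3.01/√16.04 + 1.67/√36.46) = 0.7516/(0.7516 + 0.2766) = 0.7310.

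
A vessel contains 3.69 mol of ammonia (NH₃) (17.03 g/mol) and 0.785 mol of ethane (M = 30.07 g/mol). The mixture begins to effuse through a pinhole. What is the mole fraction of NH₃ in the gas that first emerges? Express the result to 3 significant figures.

Rate_i ∝ x_i/√M_i (Graham's law weighted by mole fraction), so the effusate composition follows n_i/√M_i.
So x_NH₃ in the escaping gas = (n_NH₃/√M_NH₃) / Σ(n_i/√M_i)
= (3.69/√17.03) / (3.69/√17.03 + 0.785/√30.07) = 0.8942/(0.8942 + 0.1432) = 0.862.

0.862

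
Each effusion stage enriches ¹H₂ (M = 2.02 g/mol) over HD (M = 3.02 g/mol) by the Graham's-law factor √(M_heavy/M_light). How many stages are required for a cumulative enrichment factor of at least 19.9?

15

Single-stage factor α = √(3.02/2.02), so ln α = ½ ln(1.49505) = 0.2011.
Need α^N ≥ 19.9 ⇒ N ≥ ln(19.9) / ln α = 2.991 / 0.2011 = 14.87.
Minimum whole number of stages: N = 15.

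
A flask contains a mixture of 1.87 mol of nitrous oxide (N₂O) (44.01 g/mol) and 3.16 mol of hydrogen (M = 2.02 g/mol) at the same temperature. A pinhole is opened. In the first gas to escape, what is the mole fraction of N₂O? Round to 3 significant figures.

Rate_i ∝ x_i/√M_i (Graham's law weighted by mole fraction), so the effusate composition follows n_i/√M_i.
x_N₂O(eff) = (n_N₂O/√M_N₂O) / (n_N₂O/√M_N₂O + n_H₂/√M_H₂)
= (1.87/√44.01) / (1.87/√44.01 + 3.16/√2.02) = 0.2819/(0.2819 + 2.223) = 0.113.

0.113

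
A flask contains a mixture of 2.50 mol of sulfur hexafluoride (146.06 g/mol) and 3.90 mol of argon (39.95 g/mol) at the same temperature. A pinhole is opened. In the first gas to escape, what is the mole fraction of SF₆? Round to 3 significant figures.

Each component's effusion rate ∝ (its partial pressure)·(1/√M) ∝ n_i/√M_i.
x_SF₆(eff) = (n_SF₆/√M_SF₆) / (n_SF₆/√M_SF₆ + n_Ar/√M_Ar)
= (2.50/√146.06) / (2.50/√146.06 + 3.90/√39.95) = 0.2069/(0.2069 + 0.6170) = 0.251.

0.251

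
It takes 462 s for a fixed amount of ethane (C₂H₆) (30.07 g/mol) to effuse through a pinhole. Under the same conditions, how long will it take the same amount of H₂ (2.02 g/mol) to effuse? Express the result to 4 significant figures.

Using Graham's law: t_H₂/t_C₂H₆ = √(M_H₂/M_C₂H₆) = √(2.02/30.07) = √0.06718 = 0.2592.
So the time for H₂ is 462 × 0.2592 = 119.7 s.

119.7 s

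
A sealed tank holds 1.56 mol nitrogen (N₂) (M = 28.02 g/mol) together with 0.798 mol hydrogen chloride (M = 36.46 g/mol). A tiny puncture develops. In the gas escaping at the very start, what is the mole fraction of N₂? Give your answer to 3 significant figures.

The effusion rate of species i is ∝ p_i/√M_i ∝ n_i/√M_i.
x_N₂(eff) = (n_N₂/√M_N₂) / (n_N₂/√M_N₂ + n_HCl/√M_HCl)
= (1.56/√28.02) / (1.56/√28.02 + 0.798/√36.46) = 0.2947/(0.2947 + 0.1322) = 0.690.

0.690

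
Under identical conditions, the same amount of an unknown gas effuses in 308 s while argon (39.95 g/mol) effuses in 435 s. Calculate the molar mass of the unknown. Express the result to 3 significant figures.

From Graham's law, t_X/t_Ar = √(M_X/M_Ar).
308/435 = 0.7080 = √(M_X/39.95)
M_X = 39.95 × 0.7080² = 39.95 × 0.5013 = 20.0 g/mol

20.0 g/mol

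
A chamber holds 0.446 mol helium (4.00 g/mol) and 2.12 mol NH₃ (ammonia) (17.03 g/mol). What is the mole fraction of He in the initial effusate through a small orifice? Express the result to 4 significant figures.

0.3027

Rate_i ∝ x_i/√M_i (Graham's law weighted by mole fraction), so the effusate composition follows n_i/√M_i.
So x_He in the escaping gas = (n_He/√M_He) / Σ(n_i/√M_i)
= (0.446/√4.00) / (0.446/√4.00 + 2.12/√17.03) = 0.2230/(0.2230 + 0.5137) = 0.3027.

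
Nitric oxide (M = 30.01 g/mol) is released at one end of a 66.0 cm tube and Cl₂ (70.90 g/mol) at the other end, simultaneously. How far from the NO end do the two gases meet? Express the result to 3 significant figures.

In equal time, each gas travels a distance ∝ its rate ∝ 1/√M, so d_NO/d_Cl₂ = √(M_Cl₂/M_NO) = √(70.90/30.01) = 1.537.
With d_NO + d_Cl₂ = 66.0 cm, d_Cl₂ = 66.0/(1 + 1.537) = 26.01 cm.
d_NO = 66.0 − 26.01 = 40.0 cm.

40.0 cm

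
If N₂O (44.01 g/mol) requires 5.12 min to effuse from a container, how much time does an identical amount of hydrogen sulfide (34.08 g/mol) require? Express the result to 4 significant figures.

Since effusion rate ∝ 1/√M, t_H₂S/t_N₂O = √(M_H₂S/M_N₂O) = √(34.08/44.01) = √0.7744 = 0.8800.
So the time for H₂S is 5.12 × 0.8800 = 4.506 min.

4.506 min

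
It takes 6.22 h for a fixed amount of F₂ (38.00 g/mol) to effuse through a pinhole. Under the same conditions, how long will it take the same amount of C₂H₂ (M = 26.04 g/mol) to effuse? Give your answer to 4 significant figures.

Using Graham's law: t_C₂H₂/t_F₂ = √(M_C₂H₂/M_F₂) = √(26.04/38.00) = √0.6853 = 0.8278.
So the time for C₂H₂ is 6.22 × 0.8278 = 5.149 h.

5.149 h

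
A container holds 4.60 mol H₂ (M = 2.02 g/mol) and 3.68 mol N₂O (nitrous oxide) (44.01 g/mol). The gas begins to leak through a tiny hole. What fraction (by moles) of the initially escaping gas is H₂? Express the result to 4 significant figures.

0.8537

Rate_i ∝ x_i/√M_i (Graham's law weighted by mole fraction), so the effusate composition follows n_i/√M_i.
Mole fraction of H₂ in the effusate = (n_H₂/√M_H₂) / (n_H₂/√M_H₂ + n_N₂O/√M_N₂O)
= (4.60/√2.02) / (4.60/√2.02 + 3.68/√44.01) = 3.237/(3.237 + 0.5547) = 0.8537.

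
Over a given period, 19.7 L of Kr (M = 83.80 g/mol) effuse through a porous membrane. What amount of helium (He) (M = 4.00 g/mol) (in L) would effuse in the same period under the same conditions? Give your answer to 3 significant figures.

Using Graham's law: rate_He/rate_Kr = √(M_Kr/M_He) = √(83.80/4.00) = √20.95 = 4.577.
So the volume for He is 19.7 × 4.577 = 90.2 L.

90.2 L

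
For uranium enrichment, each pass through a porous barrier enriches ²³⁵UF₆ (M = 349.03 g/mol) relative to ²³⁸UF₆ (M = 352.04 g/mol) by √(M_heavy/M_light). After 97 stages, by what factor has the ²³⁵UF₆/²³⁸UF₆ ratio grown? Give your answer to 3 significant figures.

1.52

Each stage multiplies the ratio by α = √(352.04/349.03), so after 97 stages the overall factor is α^97 = (352.04/349.03)^(97/2).
= 1.00862^(97/2) = 1.52.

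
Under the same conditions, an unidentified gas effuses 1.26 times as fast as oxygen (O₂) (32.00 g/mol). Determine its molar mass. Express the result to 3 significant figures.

20.2 g/mol

Since effusion rate ∝ 1/√M, rate_X/rate_O₂ = √(M_O₂/M_X).
1.26 = √(32.00/M_X)
M_X = 32.00 / 1.26² = 32.00 / 1.588 = 20.2 g/mol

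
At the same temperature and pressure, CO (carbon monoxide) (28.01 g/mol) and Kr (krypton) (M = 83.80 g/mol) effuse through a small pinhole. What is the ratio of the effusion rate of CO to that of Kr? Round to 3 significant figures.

Using Graham's law: rate_CO/rate_Kr = √(M_Kr/M_CO) = √(83.80/28.01) = √2.992 = 1.73.

1.73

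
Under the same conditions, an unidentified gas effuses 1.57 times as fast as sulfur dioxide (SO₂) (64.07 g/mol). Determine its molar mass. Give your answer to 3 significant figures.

26.0 g/mol

Graham's law gives rate_X/rate_SO₂ = √(M_SO₂/M_X).
1.57 = √(64.07/M_X)
M_X = 64.07 / 1.57² = 64.07 / 2.465 = 26.0 g/mol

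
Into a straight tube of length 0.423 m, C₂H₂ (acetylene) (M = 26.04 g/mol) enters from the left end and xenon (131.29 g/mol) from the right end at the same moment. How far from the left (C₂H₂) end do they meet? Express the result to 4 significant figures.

The fronts meet when d_C₂H₂ + d_Xe = L with d_C₂H₂/d_Xe = √(M_Xe/M_C₂H₂) (Graham's law). Here √(M_Xe/M_C₂H₂) = √(131.29/26.04) = 2.245.
With d_C₂H₂ + d_Xe = 0.423 m, d_Xe = 0.423/(1 + 2.245) = 0.1303 m.
d_C₂H₂ = 0.423 − 0.1303 = 0.2927 m.

0.2927 m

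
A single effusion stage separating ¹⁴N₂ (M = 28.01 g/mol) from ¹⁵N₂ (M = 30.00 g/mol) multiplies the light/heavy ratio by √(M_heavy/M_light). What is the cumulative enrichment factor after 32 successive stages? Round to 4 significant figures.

2.999

Overall factor = α^32 with α = √(30.00/28.01), i.e. (30.00/28.01)^(32/2).
= 1.07105^16 = 2.999.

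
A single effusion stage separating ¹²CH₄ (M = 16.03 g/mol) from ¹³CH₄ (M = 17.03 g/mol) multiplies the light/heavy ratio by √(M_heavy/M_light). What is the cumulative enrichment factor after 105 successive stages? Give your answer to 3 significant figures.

Overall factor = α^105 with α = √(17.03/16.03), i.e. (17.03/16.03)^(105/2).
= 1.06238^(105/2) = 24.0.

24.0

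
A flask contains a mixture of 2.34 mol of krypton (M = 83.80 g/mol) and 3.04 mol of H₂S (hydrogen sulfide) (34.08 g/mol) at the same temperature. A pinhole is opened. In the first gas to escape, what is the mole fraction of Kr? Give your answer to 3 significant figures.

0.329

Rate_i ∝ x_i/√M_i (Graham's law weighted by mole fraction), so the effusate composition follows n_i/√M_i.
Mole fraction of Kr in the effusate = (n_Kr/√M_Kr) / (n_Kr/√M_Kr + n_H₂S/√M_H₂S)
= (2.34/√83.80) / (2.34/√83.80 + 3.04/√34.08) = 0.2556/(0.2556 + 0.5207) = 0.329.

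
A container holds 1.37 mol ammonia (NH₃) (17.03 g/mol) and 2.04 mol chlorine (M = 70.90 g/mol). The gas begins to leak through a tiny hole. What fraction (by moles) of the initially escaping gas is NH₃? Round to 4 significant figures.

0.5781

Rate_i ∝ x_i/√M_i (Graham's law weighted by mole fraction), so the effusate composition follows n_i/√M_i.
Mole fraction of NH₃ in the effusate = (n_NH₃/√M_NH₃) / (n_NH₃/√M_NH₃ + n_Cl₂/√M_Cl₂)
= (1.37/√17.03) / (1.37/√17.03 + 2.04/√70.90) = 0.3320/(0.3320 + 0.2423) = 0.5781.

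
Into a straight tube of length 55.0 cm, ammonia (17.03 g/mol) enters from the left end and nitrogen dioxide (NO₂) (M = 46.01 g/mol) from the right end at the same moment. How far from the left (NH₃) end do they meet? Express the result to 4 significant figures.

The fronts meet when d_NH₃ + d_NO₂ = L with d_NH₃/d_NO₂ = √(M_NO₂/M_NH₃) (Graham's law). Here √(M_NO₂/M_NH₃) = √(46.01/17.03) = 1.644.
With d_NH₃ + d_NO₂ = 55.0 cm, d_NO₂ = 55.0/(1 + 1.644) = 20.80 cm.
d_NH₃ = 55.0 − 20.80 = 34.20 cm.

34.20 cm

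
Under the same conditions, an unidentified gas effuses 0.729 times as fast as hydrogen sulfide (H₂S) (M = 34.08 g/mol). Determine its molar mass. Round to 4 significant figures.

Since effusion rate ∝ 1/√M, rate_X/rate_H₂S = √(M_H₂S/M_X).
0.729 = √(34.08/M_X)
M_X = 34.08 / 0.729² = 34.08 / 0.5314 = 64.13 g/mol

64.13 g/mol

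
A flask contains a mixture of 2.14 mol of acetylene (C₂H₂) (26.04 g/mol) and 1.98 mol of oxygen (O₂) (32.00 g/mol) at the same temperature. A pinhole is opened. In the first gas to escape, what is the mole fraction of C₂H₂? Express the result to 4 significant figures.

0.5451

Effusion rate of each component ∝ n_i/√M_i (partial pressure × 1/√M).
Mole fraction of C₂H₂ in the effusate = (n_C₂H₂/√M_C₂H₂) / (n_C₂H₂/√M_C₂H₂ + n_O₂/√M_O₂)
= (2.14/√26.04) / (2.14/√26.04 + 1.98/√32.00) = 0.4194/(0.4194 + 0.3500) = 0.5451.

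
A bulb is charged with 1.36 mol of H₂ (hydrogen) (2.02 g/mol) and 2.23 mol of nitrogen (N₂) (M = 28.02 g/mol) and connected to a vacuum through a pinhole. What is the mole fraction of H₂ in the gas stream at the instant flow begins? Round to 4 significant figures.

Each component's effusion rate ∝ (its partial pressure)·(1/√M) ∝ n_i/√M_i.
So x_H₂ in the escaping gas = (n_H₂/√M_H₂) / Σ(n_i/√M_i)
= (1.36/√2.02) / (1.36/√2.02 + 2.23/√28.02) = 0.9569/(0.9569 + 0.4213) = 0.6943.

0.6943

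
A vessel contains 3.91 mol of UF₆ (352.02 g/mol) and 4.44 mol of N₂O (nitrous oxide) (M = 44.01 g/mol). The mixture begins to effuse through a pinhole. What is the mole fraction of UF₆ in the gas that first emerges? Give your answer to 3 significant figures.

Each component's effusion rate ∝ (its partial pressure)·(1/√M) ∝ n_i/√M_i.
So x_UF₆ in the escaping gas = (n_UF₆/√M_UF₆) / Σ(n_i/√M_i)
= (3.91/√352.02) / (3.91/√352.02 + 4.44/√44.01) = 0.2084/(0.2084 + 0.6693) = 0.237.

0.237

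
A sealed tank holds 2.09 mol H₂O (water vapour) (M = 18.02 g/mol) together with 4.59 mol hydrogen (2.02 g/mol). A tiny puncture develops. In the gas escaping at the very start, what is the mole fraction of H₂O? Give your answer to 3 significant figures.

Rate_i ∝ x_i/√M_i (Graham's law weighted by mole fraction), so the effusate composition follows n_i/√M_i.
So x_H₂O in the escaping gas = (n_H₂O/√M_H₂O) / Σ(n_i/√M_i)
= (2.09/√18.02) / (2.09/√18.02 + 4.59/√2.02) = 0.4923/(0.4923 + 3.230) = 0.132.

0.132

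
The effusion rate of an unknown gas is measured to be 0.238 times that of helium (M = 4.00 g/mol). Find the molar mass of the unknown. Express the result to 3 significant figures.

70.6 g/mol

Graham's law gives rate_X/rate_He = √(M_He/M_X).
0.238 = √(4.00/M_X)
M_X = 4.00 / 0.238² = 4.00 / 0.05664 = 70.6 g/mol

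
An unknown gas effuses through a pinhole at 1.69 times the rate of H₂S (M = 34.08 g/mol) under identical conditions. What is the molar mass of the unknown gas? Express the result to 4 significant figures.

11.93 g/mol

By Graham's law, rate_X/rate_H₂S = √(M_H₂S/M_X).
1.69 = √(34.08/M_X)
M_X = 34.08 / 1.69² = 34.08 / 2.856 = 11.93 g/mol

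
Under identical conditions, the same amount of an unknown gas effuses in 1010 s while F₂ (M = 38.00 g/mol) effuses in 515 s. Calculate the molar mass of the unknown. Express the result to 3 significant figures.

146 g/mol

By Graham's law, t_X/t_F₂ = √(M_X/M_F₂).
1010/515 = 1.961 = √(M_X/38.00)
M_X = 38.00 × 1.961² = 38.00 × 3.846 = 146 g/mol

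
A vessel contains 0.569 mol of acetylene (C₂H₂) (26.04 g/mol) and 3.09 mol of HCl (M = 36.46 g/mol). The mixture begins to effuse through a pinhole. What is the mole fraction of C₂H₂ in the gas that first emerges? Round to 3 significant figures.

Rate_i ∝ x_i/√M_i (Graham's law weighted by mole fraction), so the effusate composition follows n_i/√M_i.
Mole fraction of C₂H₂ in the effusate = (n_C₂H₂/√M_C₂H₂) / (n_C₂H₂/√M_C₂H₂ + n_HCl/√M_HCl)
= (0.569/√26.04) / (0.569/√26.04 + 3.09/√36.46) = 0.1115/(0.1115 + 0.5117) = 0.179.

0.179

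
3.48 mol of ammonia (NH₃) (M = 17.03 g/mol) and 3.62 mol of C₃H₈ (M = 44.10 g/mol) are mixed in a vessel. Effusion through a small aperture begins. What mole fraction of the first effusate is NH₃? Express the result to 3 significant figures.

Each component's effusion rate ∝ (its partial pressure)·(1/√M) ∝ n_i/√M_i.
x_NH₃(eff) = (n_NH₃/√M_NH₃) / (n_NH₃/√M_NH₃ + n_C₃H₈/√M_C₃H₈)
= (3.48/√17.03) / (3.48/√17.03 + 3.62/√44.10) = 0.8433/(0.8433 + 0.5451) = 0.607.

0.607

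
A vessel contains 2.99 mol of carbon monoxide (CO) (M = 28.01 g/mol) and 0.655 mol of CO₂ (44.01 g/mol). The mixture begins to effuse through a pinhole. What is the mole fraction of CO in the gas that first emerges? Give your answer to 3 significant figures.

Rate_i ∝ x_i/√M_i (Graham's law weighted by mole fraction), so the effusate composition follows n_i/√M_i.
Mole fraction of CO in the effusate = (n_CO/√M_CO) / (n_CO/√M_CO + n_CO₂/√M_CO₂)
= (2.99/√28.01) / (2.99/√28.01 + 0.655/√44.01) = 0.5650/(0.5650 + 0.09873) = 0.851.

0.851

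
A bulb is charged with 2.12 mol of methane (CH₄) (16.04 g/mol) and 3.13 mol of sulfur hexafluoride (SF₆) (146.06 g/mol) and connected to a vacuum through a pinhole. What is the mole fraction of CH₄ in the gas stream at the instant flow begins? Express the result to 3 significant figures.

Rate_i ∝ x_i/√M_i (Graham's law weighted by mole fraction), so the effusate composition follows n_i/√M_i.
So x_CH₄ in the escaping gas = (n_CH₄/√M_CH₄) / Σ(n_i/√M_i)
= (2.12/√16.04) / (2.12/√16.04 + 3.13/√146.06) = 0.5293/(0.5293 + 0.2590) = 0.671.

0.671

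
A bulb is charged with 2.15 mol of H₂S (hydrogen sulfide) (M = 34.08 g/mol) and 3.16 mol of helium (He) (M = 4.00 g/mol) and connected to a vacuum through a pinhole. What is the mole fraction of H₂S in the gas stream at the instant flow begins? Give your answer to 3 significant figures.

0.189

Each component's effusion rate ∝ (its partial pressure)·(1/√M) ∝ n_i/√M_i.
x_H₂S(eff) = (n_H₂S/√M_H₂S) / (n_H₂S/√M_H₂S + n_He/√M_He)
= (2.15/√34.08) / (2.15/√34.08 + 3.16/√4.00) = 0.3683/(0.3683 + 1.580) = 0.189.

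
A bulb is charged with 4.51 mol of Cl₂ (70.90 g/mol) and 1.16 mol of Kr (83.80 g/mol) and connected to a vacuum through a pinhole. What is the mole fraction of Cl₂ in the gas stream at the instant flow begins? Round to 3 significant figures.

0.809

Effusion rate of each component ∝ n_i/√M_i (partial pressure × 1/√M).
x_Cl₂(eff) = (n_Cl₂/√M_Cl₂) / (n_Cl₂/√M_Cl₂ + n_Kr/√M_Kr)
= (4.51/√70.90) / (4.51/√70.90 + 1.16/√83.80) = 0.5356/(0.5356 + 0.1267) = 0.809.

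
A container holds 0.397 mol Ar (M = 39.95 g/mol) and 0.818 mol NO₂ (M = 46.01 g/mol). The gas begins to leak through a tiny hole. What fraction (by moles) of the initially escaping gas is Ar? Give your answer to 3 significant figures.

0.342

Effusion rate of each component ∝ n_i/√M_i (partial pressure × 1/√M).
x_Ar(eff) = (n_Ar/√M_Ar) / (n_Ar/√M_Ar + n_NO₂/√M_NO₂)
= (0.397/√39.95) / (0.397/√39.95 + 0.818/√46.01) = 0.06281/(0.06281 + 0.1206) = 0.342.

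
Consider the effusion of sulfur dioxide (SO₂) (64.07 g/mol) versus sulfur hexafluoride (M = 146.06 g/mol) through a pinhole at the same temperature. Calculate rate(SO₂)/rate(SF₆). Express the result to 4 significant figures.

Using Graham's law: rate_SO₂/rate_SF₆ = √(M_SF₆/M_SO₂) = √(146.06/64.07) = √2.280 = 1.510.

1.510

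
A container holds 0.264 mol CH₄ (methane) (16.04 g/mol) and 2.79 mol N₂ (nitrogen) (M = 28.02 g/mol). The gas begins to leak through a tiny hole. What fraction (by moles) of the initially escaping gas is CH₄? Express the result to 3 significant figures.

0.111

The effusion rate of species i is ∝ p_i/√M_i ∝ n_i/√M_i.
Mole fraction of CH₄ in the effusate = (n_CH₄/√M_CH₄) / (n_CH₄/√M_CH₄ + n_N₂/√M_N₂)
= (0.264/√16.04) / (0.264/√16.04 + 2.79/√28.02) = 0.06592/(0.06592 + 0.5271) = 0.111.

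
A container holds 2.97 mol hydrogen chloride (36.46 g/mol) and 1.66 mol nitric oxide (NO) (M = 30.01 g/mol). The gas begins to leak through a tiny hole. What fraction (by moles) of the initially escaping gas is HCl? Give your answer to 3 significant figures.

0.619

Each component's effusion rate ∝ (its partial pressure)·(1/√M) ∝ n_i/√M_i.
x_HCl(eff) = (n_HCl/√M_HCl) / (n_HCl/√M_HCl + n_NO/√M_NO)
= (2.97/√36.46) / (2.97/√36.46 + 1.66/√30.01) = 0.4919/(0.4919 + 0.3030) = 0.619.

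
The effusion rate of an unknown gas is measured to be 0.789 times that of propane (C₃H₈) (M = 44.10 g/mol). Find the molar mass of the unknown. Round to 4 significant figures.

70.84 g/mol

Graham's law gives rate_X/rate_C₃H₈ = √(M_C₃H₈/M_X).
0.789 = √(44.10/M_X)
M_X = 44.10 / 0.789² = 44.10 / 0.6225 = 70.84 g/mol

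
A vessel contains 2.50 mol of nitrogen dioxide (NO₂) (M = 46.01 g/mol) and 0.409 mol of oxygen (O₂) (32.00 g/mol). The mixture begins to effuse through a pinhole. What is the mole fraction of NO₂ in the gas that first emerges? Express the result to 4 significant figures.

Effusion rate of each component ∝ n_i/√M_i (partial pressure × 1/√M).
x_NO₂(eff) = (n_NO₂/√M_NO₂) / (n_NO₂/√M_NO₂ + n_O₂/√M_O₂)
= (2.50/√46.01) / (2.50/√46.01 + 0.409/√32.00) = 0.3686/(0.3686 + 0.07230) = 0.8360.

0.8360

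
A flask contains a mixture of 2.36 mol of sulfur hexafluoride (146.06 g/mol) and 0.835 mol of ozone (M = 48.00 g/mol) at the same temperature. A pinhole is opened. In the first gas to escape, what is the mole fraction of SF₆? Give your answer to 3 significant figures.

0.618

Rate_i ∝ x_i/√M_i (Graham's law weighted by mole fraction), so the effusate composition follows n_i/√M_i.
x_SF₆(eff) = (n_SF₆/√M_SF₆) / (n_SF₆/√M_SF₆ + n_O₃/√M_O₃)
= (2.36/√146.06) / (2.36/√146.06 + 0.835/√48.00) = 0.1953/(0.1953 + 0.1205) = 0.618.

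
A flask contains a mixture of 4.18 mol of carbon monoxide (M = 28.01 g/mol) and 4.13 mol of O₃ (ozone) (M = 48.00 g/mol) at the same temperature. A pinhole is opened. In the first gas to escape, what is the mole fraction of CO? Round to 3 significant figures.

0.570

Rate_i ∝ x_i/√M_i (Graham's law weighted by mole fraction), so the effusate composition follows n_i/√M_i.
x_CO(eff) = (n_CO/√M_CO) / (n_CO/√M_CO + n_O₃/√M_O₃)
= (4.18/√28.01) / (4.18/√28.01 + 4.13/√48.00) = 0.7898/(0.7898 + 0.5961) = 0.570.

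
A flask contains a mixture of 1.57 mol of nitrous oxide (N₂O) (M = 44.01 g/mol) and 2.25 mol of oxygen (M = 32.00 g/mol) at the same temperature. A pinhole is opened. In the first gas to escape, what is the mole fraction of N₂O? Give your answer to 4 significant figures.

Rate_i ∝ x_i/√M_i (Graham's law weighted by mole fraction), so the effusate composition follows n_i/√M_i.
So x_N₂O in the escaping gas = (n_N₂O/√M_N₂O) / Σ(n_i/√M_i)
= (1.57/√44.01) / (1.57/√44.01 + 2.25/√32.00) = 0.2367/(0.2367 + 0.3977) = 0.3730.

0.3730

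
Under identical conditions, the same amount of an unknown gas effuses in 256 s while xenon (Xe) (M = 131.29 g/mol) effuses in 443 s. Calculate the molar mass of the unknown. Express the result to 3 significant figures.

Graham's law gives t_X/t_Xe = √(M_X/M_Xe).
256/443 = 0.5779 = √(M_X/131.29)
M_X = 131.29 × 0.5779² = 131.29 × 0.3339 = 43.8 g/mol

43.8 g/mol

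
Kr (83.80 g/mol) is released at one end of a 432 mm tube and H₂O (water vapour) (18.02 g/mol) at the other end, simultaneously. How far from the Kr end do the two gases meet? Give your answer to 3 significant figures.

137 mm

In equal time, each gas travels a distance ∝ its rate ∝ 1/√M, so d_Kr/d_H₂O = √(M_H₂O/M_Kr) = √(18.02/83.80) = 0.4637.
With d_Kr + d_H₂O = 432 mm, d_H₂O = 432/(1 + 0.4637) = 295.1 mm.
d_Kr = 432 − 295.1 = 137 mm.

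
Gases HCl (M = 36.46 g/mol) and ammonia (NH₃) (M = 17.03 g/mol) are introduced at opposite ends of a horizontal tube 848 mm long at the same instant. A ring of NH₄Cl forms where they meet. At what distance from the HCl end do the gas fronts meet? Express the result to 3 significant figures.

344 mm

Graham's law gives d_HCl/d_NH₃ = rate_HCl/rate_NH₃ = √(M_NH₃/M_HCl) = √(17.03/36.46) = 0.6834.
With d_HCl + d_NH₃ = 848 mm, d_NH₃ = 848/(1 + 0.6834) = 503.7 mm.
d_HCl = 848 − 503.7 = 344 mm.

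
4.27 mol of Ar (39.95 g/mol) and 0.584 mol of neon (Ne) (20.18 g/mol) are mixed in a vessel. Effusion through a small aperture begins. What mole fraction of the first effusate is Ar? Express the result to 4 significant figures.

The effusion rate of species i is ∝ p_i/√M_i ∝ n_i/√M_i.
Mole fraction of Ar in the effusate = (n_Ar/√M_Ar) / (n_Ar/√M_Ar + n_Ne/√M_Ne)
= (4.27/√39.95) / (4.27/√39.95 + 0.584/√20.18) = 0.6756/(0.6756 + 0.1300) = 0.8386.

0.8386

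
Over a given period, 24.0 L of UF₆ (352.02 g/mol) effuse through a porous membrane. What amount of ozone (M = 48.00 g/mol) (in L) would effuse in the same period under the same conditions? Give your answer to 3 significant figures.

65.0 L

From Graham's law, rate_O₃/rate_UF₆ = √(M_UF₆/M_O₃) = √(352.02/48.00) = √7.334 = 2.708.
So the volume for O₃ is 24.0 × 2.708 = 65.0 L.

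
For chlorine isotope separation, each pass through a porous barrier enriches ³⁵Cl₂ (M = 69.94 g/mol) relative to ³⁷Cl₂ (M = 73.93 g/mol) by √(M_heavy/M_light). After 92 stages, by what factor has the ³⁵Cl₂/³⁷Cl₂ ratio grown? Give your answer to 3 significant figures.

12.8

Overall factor = α^92 with α = √(73.93/69.94), i.e. (73.93/69.94)^(92/2).
= 1.05705^46 = 12.8.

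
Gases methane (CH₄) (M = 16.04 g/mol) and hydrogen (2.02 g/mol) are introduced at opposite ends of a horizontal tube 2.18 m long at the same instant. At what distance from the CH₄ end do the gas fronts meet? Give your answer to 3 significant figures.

0.571 m

Graham's law gives d_CH₄/d_H₂ = rate_CH₄/rate_H₂ = √(M_H₂/M_CH₄) = √(2.02/16.04) = 0.3549.
With d_CH₄ + d_H₂ = 2.18 m, d_H₂ = 2.18/(1 + 0.3549) = 1.609 m.
d_CH₄ = 2.18 − 1.609 = 0.571 m.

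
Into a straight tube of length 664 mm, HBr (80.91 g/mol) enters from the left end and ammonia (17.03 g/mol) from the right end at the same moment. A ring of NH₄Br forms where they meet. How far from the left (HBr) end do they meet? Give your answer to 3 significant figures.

209 mm

Distances travelled in equal time are proportional to diffusion rates, so d_HBr/d_NH₃ = √(M_NH₃/M_HBr) = √(17.03/80.91) = 0.4588.
With d_HBr + d_NH₃ = 664 mm, d_NH₃ = 664/(1 + 0.4588) = 455.2 mm.
d_HBr = 664 − 455.2 = 209 mm.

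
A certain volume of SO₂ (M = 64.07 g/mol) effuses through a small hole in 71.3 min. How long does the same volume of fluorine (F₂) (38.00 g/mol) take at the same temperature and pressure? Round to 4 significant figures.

54.91 min

From Graham's law, t_F₂/t_SO₂ = √(M_F₂/M_SO₂) = √(38.00/64.07) = √0.5931 = 0.7701.
So the time for F₂ is 71.3 × 0.7701 = 54.91 min.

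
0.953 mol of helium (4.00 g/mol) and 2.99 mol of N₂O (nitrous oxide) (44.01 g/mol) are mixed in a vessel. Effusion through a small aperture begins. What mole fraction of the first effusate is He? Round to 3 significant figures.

The effusion rate of species i is ∝ p_i/√M_i ∝ n_i/√M_i.
x_He(eff) = (n_He/√M_He) / (n_He/√M_He + n_N₂O/√M_N₂O)
= (0.953/√4.00) / (0.953/√4.00 + 2.99/√44.01) = 0.4765/(0.4765 + 0.4507) = 0.514.

0.514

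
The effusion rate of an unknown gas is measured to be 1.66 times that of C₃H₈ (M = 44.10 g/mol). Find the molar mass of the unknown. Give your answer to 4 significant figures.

Using Graham's law: rate_X/rate_C₃H₈ = √(M_C₃H₈/M_X).
1.66 = √(44.10/M_X)
M_X = 44.10 / 1.66² = 44.10 / 2.756 = 16.00 g/mol

16.00 g/mol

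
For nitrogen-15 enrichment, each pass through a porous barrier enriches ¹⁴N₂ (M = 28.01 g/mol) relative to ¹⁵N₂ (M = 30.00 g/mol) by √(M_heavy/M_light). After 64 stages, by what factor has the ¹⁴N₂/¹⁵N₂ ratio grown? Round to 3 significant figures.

8.99

Overall factor = α^64 with α = √(30.00/28.01), i.e. (30.00/28.01)^(64/2).
= 1.07105^32 = 8.99.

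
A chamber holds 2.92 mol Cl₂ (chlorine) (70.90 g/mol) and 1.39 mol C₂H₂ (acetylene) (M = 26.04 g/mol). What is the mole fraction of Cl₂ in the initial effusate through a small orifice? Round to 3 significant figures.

0.560

Each component's effusion rate ∝ (its partial pressure)·(1/√M) ∝ n_i/√M_i.
x_Cl₂(eff) = (n_Cl₂/√M_Cl₂) / (n_Cl₂/√M_Cl₂ + n_C₂H₂/√M_C₂H₂)
= (2.92/√70.90) / (2.92/√70.90 + 1.39/√26.04) = 0.3468/(0.3468 + 0.2724) = 0.560.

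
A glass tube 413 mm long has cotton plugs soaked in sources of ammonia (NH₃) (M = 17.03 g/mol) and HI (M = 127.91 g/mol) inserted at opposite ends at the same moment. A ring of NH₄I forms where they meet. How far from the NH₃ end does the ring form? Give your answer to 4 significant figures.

302.6 mm

Distances travelled in equal time are proportional to diffusion rates, so d_NH₃/d_HI = √(M_HI/M_NH₃) = √(127.91/17.03) = 2.741.
With d_NH₃ + d_HI = 413 mm, d_HI = 413/(1 + 2.741) = 110.4 mm.
d_NH₃ = 413 − 110.4 = 302.6 mm.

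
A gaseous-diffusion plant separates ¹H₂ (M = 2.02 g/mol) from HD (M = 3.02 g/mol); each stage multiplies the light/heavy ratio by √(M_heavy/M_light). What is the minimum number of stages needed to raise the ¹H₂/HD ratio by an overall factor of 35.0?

Single-stage factor α = √(3.02/2.02), so ln α = ½ ln(1.49505) = 0.2011.
Need α^N ≥ 35.0 ⇒ N ≥ ln(35.0) / ln α = 3.555 / 0.2011 = 17.68.
So at least 18 stages are needed.

18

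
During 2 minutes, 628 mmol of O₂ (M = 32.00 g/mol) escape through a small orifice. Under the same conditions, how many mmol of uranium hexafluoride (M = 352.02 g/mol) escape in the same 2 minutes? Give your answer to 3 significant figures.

189 mmol

From Graham's law, rate_UF₆/rate_O₂ = √(M_O₂/M_UF₆) = √(32.00/352.02) = √0.09090 = 0.3015.
So the amount for UF₆ is 628 × 0.3015 = 189 mmol.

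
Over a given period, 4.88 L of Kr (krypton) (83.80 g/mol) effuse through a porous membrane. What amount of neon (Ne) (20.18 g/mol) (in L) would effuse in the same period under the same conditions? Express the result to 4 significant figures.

From Graham's law, rate_Ne/rate_Kr = √(M_Kr/M_Ne) = √(83.80/20.18) = √4.153 = 2.038.
So the volume for Ne is 4.88 × 2.038 = 9.944 L.

9.944 L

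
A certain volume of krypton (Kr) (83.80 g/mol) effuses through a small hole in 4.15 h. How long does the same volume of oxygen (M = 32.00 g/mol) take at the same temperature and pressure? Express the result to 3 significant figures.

Graham's law gives t_O₂/t_Kr = √(M_O₂/M_Kr) = √(32.00/83.80) = √0.3819 = 0.6179.
So the time for O₂ is 4.15 × 0.6179 = 2.56 h.

2.56 h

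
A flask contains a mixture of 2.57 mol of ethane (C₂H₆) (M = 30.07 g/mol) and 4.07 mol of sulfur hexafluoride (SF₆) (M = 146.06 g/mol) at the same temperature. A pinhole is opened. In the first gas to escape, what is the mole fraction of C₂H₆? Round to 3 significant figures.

Each component's effusion rate ∝ (its partial pressure)·(1/√M) ∝ n_i/√M_i.
Mole fraction of C₂H₆ in the effusate = (n_C₂H₆/√M_C₂H₆) / (n_C₂H₆/√M_C₂H₆ + n_SF₆/√M_SF₆)
= (2.57/√30.07) / (2.57/√30.07 + 4.07/√146.06) = 0.4687/(0.4687 + 0.3368) = 0.582.

0.582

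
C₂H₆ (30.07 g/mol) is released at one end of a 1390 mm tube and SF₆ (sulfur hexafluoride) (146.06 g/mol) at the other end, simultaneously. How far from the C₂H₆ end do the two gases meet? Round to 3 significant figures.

956 mm

Graham's law gives d_C₂H₆/d_SF₆ = rate_C₂H₆/rate_SF₆ = √(M_SF₆/M_C₂H₆) = √(146.06/30.07) = 2.204.
With d_C₂H₆ + d_SF₆ = 1390 mm, d_SF₆ = 1390/(1 + 2.204) = 433.8 mm.
d_C₂H₆ = 1390 − 433.8 = 956 mm.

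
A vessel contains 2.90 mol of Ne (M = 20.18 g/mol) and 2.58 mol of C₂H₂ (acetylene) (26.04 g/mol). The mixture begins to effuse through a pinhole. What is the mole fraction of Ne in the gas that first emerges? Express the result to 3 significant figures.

0.561

Rate_i ∝ x_i/√M_i (Graham's law weighted by mole fraction), so the effusate composition follows n_i/√M_i.
x_Ne(eff) = (n_Ne/√M_Ne) / (n_Ne/√M_Ne + n_C₂H₂/√M_C₂H₂)
= (2.90/√20.18) / (2.90/√20.18 + 2.58/√26.04) = 0.6456/(0.6456 + 0.5056) = 0.561.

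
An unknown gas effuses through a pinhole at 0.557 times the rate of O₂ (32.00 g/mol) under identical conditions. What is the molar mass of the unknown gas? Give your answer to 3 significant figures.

Since effusion rate ∝ 1/√M, rate_X/rate_O₂ = √(M_O₂/M_X).
0.557 = √(32.00/M_X)
M_X = 32.00 / 0.557² = 32.00 / 0.3102 = 103 g/mol

103 g/mol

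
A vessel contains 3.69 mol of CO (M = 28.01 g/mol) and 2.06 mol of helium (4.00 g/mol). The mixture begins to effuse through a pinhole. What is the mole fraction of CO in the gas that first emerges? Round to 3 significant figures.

0.404

Effusion rate of each component ∝ n_i/√M_i (partial pressure × 1/√M).
Mole fraction of CO in the effusate = (n_CO/√M_CO) / (n_CO/√M_CO + n_He/√M_He)
= (3.69/√28.01) / (3.69/√28.01 + 2.06/√4.00) = 0.6972/(0.6972 + 1.030) = 0.404.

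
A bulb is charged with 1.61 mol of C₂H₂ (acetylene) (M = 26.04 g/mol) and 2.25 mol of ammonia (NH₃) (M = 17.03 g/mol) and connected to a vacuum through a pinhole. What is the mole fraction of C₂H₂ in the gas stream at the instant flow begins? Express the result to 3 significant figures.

0.367

Rate_i ∝ x_i/√M_i (Graham's law weighted by mole fraction), so the effusate composition follows n_i/√M_i.
x_C₂H₂(eff) = (n_C₂H₂/√M_C₂H₂) / (n_C₂H₂/√M_C₂H₂ + n_NH₃/√M_NH₃)
= (1.61/√26.04) / (1.61/√26.04 + 2.25/√17.03) = 0.3155/(0.3155 + 0.5452) = 0.367.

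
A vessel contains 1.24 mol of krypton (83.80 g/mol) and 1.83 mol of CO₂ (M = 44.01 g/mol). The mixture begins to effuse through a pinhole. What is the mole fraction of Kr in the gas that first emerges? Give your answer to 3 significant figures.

0.329

Each component's effusion rate ∝ (its partial pressure)·(1/√M) ∝ n_i/√M_i.
Mole fraction of Kr in the effusate = (n_Kr/√M_Kr) / (n_Kr/√M_Kr + n_CO₂/√M_CO₂)
= (1.24/√83.80) / (1.24/√83.80 + 1.83/√44.01) = 0.1355/(0.1355 + 0.2759) = 0.329.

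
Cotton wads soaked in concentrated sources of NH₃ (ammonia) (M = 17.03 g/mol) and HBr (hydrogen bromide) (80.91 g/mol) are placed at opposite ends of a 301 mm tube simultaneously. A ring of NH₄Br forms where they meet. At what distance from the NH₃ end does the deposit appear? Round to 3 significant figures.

206 mm

In equal time, each gas travels a distance ∝ its rate ∝ 1/√M, so d_NH₃/d_HBr = √(M_HBr/M_NH₃) = √(80.91/17.03) = 2.180.
With d_NH₃ + d_HBr = 301 mm, d_HBr = 301/(1 + 2.180) = 94.66 mm.
d_NH₃ = 301 − 94.66 = 206 mm.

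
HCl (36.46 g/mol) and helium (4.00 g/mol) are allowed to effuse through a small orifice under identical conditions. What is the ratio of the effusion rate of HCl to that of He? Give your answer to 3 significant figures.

By Graham's law, rate_HCl/rate_He = √(M_He/M_HCl) = √(4.00/36.46) = √0.1097 = 0.331.

0.331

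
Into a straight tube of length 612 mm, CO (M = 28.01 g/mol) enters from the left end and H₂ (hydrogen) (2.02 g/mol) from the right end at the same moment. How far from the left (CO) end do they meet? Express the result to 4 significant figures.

The fronts meet when d_CO + d_H₂ = L with d_CO/d_H₂ = √(M_H₂/M_CO) (Graham's law). Here √(M_H₂/M_CO) = √(2.02/28.01) = 0.2685.
With d_CO + d_H₂ = 612 mm, d_H₂ = 612/(1 + 0.2685) = 482.4 mm.
d_CO = 612 − 482.4 = 129.6 mm.

129.6 mm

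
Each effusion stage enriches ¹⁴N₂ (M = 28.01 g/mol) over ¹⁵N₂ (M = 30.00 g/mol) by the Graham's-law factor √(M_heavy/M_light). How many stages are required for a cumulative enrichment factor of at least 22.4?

91

Per stage α = (30.00/28.01)^(1/2) = 1.07105^0.5, giving ln α = 0.03432.
Need α^N ≥ 22.4 ⇒ N ≥ ln(22.4) / ln α = 3.109 / 0.03432 = 90.60.
So at least 91 stages are needed.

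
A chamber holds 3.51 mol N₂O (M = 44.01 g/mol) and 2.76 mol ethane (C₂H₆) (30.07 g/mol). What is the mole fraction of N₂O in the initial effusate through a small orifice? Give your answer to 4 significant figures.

0.5125

Rate_i ∝ x_i/√M_i (Graham's law weighted by mole fraction), so the effusate composition follows n_i/√M_i.
Mole fraction of N₂O in the effusate = (n_N₂O/√M_N₂O) / (n_N₂O/√M_N₂O + n_C₂H₆/√M_C₂H₆)
= (3.51/√44.01) / (3.51/√44.01 + 2.76/√30.07) = 0.5291/(0.5291 + 0.5033) = 0.5125.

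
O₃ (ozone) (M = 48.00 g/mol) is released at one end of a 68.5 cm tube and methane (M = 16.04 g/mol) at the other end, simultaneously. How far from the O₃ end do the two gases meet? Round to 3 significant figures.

25.1 cm

Graham's law gives d_O₃/d_CH₄ = rate_O₃/rate_CH₄ = √(M_CH₄/M_O₃) = √(16.04/48.00) = 0.5781.
With d_O₃ + d_CH₄ = 68.5 cm, d_CH₄ = 68.5/(1 + 0.5781) = 43.41 cm.
d_O₃ = 68.5 − 43.41 = 25.1 cm.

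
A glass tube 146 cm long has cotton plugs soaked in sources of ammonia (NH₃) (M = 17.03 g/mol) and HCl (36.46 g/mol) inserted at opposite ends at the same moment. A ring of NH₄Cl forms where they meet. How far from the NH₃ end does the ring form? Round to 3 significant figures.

86.7 cm

Distances travelled in equal time are proportional to diffusion rates, so d_NH₃/d_HCl = √(M_HCl/M_NH₃) = √(36.46/17.03) = 1.463.
With d_NH₃ + d_HCl = 146 cm, d_HCl = 146/(1 + 1.463) = 59.27 cm.
d_NH₃ = 146 − 59.27 = 86.7 cm.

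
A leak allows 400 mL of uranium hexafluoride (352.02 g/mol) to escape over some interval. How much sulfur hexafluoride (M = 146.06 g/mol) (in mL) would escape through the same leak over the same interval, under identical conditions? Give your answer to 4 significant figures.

Since effusion rate ∝ 1/√M, rate_SF₆/rate_UF₆ = √(M_UF₆/M_SF₆) = √(352.02/146.06) = √2.410 = 1.552.
So the volume for SF₆ is 400 × 1.552 = 621.0 mL.

621.0 mL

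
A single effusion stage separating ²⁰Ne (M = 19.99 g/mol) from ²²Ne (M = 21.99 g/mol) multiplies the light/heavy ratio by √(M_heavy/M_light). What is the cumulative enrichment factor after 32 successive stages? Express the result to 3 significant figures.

The single-stage factor is √(M_heavy/M_light), so 32 stages give [√(21.99/19.99)]^32 = (21.99/19.99)^(32/2).
= 1.10005^16 = 4.60.

4.60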